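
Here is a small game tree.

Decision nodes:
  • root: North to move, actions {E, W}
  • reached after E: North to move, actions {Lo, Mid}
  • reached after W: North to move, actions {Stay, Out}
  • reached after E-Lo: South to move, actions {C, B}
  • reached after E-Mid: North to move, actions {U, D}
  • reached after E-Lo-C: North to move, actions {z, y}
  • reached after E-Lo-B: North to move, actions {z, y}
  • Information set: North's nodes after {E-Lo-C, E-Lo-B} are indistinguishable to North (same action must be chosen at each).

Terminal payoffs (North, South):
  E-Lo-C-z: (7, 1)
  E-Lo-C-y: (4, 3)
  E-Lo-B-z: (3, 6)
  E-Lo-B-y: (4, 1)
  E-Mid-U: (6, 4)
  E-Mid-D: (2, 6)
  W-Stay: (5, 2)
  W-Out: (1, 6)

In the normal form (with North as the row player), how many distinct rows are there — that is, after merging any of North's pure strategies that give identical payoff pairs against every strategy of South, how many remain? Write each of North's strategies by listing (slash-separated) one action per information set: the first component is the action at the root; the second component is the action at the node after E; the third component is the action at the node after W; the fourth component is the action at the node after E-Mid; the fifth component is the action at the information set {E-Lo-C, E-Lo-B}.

6

North has 32 pure strategies: E/Lo/Stay/U/z, E/Lo/Stay/U/y, E/Lo/Stay/D/z, E/Lo/Stay/D/y, E/Lo/Out/U/z, E/Lo/Out/U/y, E/Lo/Out/D/z, E/Lo/Out/D/y, E/Mid/Stay/U/z, E/Mid/Stay/U/y, E/Mid/Stay/D/z, E/Mid/Stay/D/y, E/Mid/Out/U/z, E/Mid/Out/U/y, E/Mid/Out/D/z, E/Mid/Out/D/y, W/Lo/Stay/U/z, W/Lo/Stay/U/y, W/Lo/Stay/D/z, W/Lo/Stay/D/y, W/Lo/Out/U/z, W/Lo/Out/U/y, W/Lo/Out/D/z, W/Lo/Out/D/y, W/Mid/Stay/U/z, W/Mid/Stay/U/y, W/Mid/Stay/D/z, W/Mid/Stay/D/y, W/Mid/Out/U/z, W/Mid/Out/U/y, W/Mid/Out/D/z, W/Mid/Out/D/y. Columns: C, B.
{E/Lo/Stay/U/z, E/Lo/Stay/D/z, E/Lo/Out/U/z, E/Lo/Out/D/z} → row (7,1) (3,6)
{E/Lo/Stay/U/y, E/Lo/Stay/D/y, E/Lo/Out/U/y, E/Lo/Out/D/y} → row (4,3) (4,1)
{E/Mid/Stay/U/z, E/Mid/Stay/U/y, E/Mid/Out/U/z, E/Mid/Out/U/y} → row (6,4) (6,4)
{E/Mid/Stay/D/z, E/Mid/Stay/D/y, E/Mid/Out/D/z, E/Mid/Out/D/y} → row (2,6) (2,6)
{W/Lo/Stay/U/z, W/Lo/Stay/U/y, W/Lo/Stay/D/z, W/Lo/Stay/D/y, W/Mid/Stay/U/z, W/Mid/Stay/U/y, W/Mid/Stay/D/z, W/Mid/Stay/D/y} → row (5,2) (5,2)
{W/Lo/Out/U/z, W/Lo/Out/U/y, W/Lo/Out/D/z, W/Lo/Out/D/y, W/Mid/Out/U/z, W/Mid/Out/U/y, W/Mid/Out/D/z, W/Mid/Out/D/y} → row (1,6) (1,6)
That's 6 distinct rows out of 32 strategies.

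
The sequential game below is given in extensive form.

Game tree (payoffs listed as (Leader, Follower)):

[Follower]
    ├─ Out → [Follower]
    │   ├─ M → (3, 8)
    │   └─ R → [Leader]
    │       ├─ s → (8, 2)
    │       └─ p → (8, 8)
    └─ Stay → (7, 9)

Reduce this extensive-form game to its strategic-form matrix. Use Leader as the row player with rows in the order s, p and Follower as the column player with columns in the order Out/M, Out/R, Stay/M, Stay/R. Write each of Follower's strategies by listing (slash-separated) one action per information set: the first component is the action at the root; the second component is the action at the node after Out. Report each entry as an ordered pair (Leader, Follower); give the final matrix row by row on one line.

Row s: Out/M→(3,8), Out/R→(8,2), Stay/M→(7,9), Stay/R→(7,9)
Row p: Out/M→(3,8), Out/R→(8,8), Stay/M→(7,9), Stay/R→(7,9)

s: (3,8) (8,2) (7,9) (7,9) | p: (3,8) (8,8) (7,9) (7,9)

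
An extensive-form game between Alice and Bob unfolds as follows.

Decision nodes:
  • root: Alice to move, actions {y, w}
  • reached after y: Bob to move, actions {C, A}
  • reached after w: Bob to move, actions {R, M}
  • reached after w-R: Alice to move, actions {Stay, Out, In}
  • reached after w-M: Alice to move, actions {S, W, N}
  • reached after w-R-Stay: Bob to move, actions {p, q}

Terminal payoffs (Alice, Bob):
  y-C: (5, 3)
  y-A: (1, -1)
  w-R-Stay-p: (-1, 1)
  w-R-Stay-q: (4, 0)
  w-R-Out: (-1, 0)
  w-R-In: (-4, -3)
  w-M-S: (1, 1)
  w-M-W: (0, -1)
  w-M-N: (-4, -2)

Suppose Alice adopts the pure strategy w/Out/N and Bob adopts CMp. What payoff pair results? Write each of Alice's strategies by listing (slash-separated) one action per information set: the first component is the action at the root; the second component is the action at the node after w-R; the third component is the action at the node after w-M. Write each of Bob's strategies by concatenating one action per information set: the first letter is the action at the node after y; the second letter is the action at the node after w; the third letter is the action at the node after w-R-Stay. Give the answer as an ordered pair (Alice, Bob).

(-4, -2)

Trace the play path from the root:
  Alice plays w
  Bob plays M at [w]
  Alice plays N at [w-M]
→ terminal payoff (-4, -2).
(Alice's choice at the node after w-R is never reached on this path, so it doesn't affect the outcome.)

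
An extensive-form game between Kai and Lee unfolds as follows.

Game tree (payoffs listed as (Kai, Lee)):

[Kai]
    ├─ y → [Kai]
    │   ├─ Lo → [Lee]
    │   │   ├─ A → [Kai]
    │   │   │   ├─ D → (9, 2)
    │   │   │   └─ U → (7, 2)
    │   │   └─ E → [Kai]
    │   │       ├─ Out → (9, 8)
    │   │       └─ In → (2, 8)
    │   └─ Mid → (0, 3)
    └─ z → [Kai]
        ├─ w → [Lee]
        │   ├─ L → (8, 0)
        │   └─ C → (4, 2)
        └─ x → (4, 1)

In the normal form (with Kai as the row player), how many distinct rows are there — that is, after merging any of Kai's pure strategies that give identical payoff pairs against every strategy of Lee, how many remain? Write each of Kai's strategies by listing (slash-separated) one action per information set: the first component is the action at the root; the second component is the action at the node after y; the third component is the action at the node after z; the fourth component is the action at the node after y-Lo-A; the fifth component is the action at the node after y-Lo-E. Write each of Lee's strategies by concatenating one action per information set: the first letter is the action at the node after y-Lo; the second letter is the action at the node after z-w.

Kai has 32 pure strategies: y/Lo/w/D/Out, y/Lo/w/D/In, y/Lo/w/U/Out, y/Lo/w/U/In, y/Lo/x/D/Out, y/Lo/x/D/In, y/Lo/x/U/Out, y/Lo/x/U/In, y/Mid/w/D/Out, y/Mid/w/D/In, y/Mid/w/U/Out, y/Mid/w/U/In, y/Mid/x/D/Out, y/Mid/x/D/In, y/Mid/x/U/Out, y/Mid/x/U/In, z/Lo/w/D/Out, z/Lo/w/D/In, z/Lo/w/U/Out, z/Lo/w/U/In, z/Lo/x/D/Out, z/Lo/x/D/In, z/Lo/x/U/Out, z/Lo/x/U/In, z/Mid/w/D/Out, z/Mid/w/D/In, z/Mid/w/U/Out, z/Mid/w/U/In, z/Mid/x/D/Out, z/Mid/x/D/In, z/Mid/x/U/Out, z/Mid/x/U/In. Columns: AL, AC, EL, EC.
{y/Lo/w/D/Out, y/Lo/x/D/Out} → row (9,2) (9,2) (9,8) (9,8)
{y/Lo/w/D/In, y/Lo/x/D/In} → row (9,2) (9,2) (2,8) (2,8)
{y/Lo/w/U/Out, y/Lo/x/U/Out} → row (7,2) (7,2) (9,8) (9,8)
{y/Lo/w/U/In, y/Lo/x/U/In} → row (7,2) (7,2) (2,8) (2,8)
{y/Mid/w/D/Out, y/Mid/w/D/In, y/Mid/w/U/Out, y/Mid/w/U/In, y/Mid/x/D/Out, y/Mid/x/D/In, y/Mid/x/U/Out, y/Mid/x/U/In} → row (0,3) (0,3) (0,3) (0,3)
{z/Lo/w/D/Out, z/Lo/w/D/In, z/Lo/w/U/Out, z/Lo/w/U/In, z/Mid/w/D/Out, z/Mid/w/D/In, z/Mid/w/U/Out, z/Mid/w/U/In} → row (8,0) (4,2) (8,0) (4,2)
{z/Lo/x/D/Out, z/Lo/x/D/In, z/Lo/x/U/Out, z/Lo/x/U/In, z/Mid/x/D/Out, z/Mid/x/D/In, z/Mid/x/U/Out, z/Mid/x/U/In} → row (4,1) (4,1) (4,1) (4,1)
That's 7 distinct rows out of 32 strategies.

7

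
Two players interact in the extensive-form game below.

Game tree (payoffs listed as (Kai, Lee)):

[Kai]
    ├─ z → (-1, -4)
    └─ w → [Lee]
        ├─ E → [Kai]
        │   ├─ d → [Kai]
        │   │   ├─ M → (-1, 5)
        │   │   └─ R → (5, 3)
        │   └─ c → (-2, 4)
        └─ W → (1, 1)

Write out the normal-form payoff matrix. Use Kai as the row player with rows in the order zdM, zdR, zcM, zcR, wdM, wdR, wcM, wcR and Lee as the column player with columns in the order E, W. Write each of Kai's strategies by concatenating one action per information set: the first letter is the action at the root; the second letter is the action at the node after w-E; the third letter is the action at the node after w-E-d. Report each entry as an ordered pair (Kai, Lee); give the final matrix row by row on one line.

            E        W
 zdM  (-1,-4)  (-1,-4)
 zdR  (-1,-4)  (-1,-4)
 zcM  (-1,-4)  (-1,-4)
 zcR  (-1,-4)  (-1,-4)
 wdM   (-1,5)    (1,1)
 wdR    (5,3)    (1,1)
 wcM   (-2,4)    (1,1)
 wcR   (-2,4)    (1,1)

zdM: (-1,-4) (-1,-4) | zdR: (-1,-4) (-1,-4) | zcM: (-1,-4) (-1,-4) | zcR: (-1,-4) (-1,-4) | wdM: (-1,5) (1,1) | wdR: (5,3) (1,1) | wcM: (-2,4) (1,1) | wcR: (-2,4) (1,1)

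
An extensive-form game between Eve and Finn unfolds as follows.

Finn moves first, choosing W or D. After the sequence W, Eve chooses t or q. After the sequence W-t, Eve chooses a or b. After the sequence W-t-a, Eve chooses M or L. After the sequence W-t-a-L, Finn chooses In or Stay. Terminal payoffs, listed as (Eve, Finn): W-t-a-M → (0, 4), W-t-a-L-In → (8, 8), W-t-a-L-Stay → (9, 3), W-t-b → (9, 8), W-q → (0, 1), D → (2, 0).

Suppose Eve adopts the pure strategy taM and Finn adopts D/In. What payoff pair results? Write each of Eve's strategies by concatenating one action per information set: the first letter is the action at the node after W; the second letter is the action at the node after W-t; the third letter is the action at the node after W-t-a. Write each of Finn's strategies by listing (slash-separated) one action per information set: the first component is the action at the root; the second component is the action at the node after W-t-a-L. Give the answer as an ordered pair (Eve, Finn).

(2, 0)

Trace the play path from the root:
  Finn plays D
→ terminal payoff (2, 0).
(Eve's choice at the node after W is never reached on this path, so it doesn't affect the outcome.)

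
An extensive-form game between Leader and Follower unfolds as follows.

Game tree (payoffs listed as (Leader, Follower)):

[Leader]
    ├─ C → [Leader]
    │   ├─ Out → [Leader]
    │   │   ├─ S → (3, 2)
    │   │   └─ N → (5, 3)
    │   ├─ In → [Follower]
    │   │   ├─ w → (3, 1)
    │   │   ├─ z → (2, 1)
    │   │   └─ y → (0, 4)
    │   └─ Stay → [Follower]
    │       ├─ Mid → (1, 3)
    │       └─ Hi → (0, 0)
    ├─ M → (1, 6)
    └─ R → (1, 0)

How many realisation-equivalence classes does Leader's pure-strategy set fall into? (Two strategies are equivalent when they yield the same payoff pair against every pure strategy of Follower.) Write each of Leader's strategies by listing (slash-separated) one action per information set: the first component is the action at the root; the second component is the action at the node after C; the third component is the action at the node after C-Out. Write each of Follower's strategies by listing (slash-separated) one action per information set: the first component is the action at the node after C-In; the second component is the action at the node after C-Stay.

6

Leader has 18 pure strategies: C/Out/S, C/Out/N, C/In/S, C/In/N, C/Stay/S, C/Stay/N, M/Out/S, M/Out/N, M/In/S, M/In/N, M/Stay/S, M/Stay/N, R/Out/S, R/Out/N, R/In/S, R/In/N, R/Stay/S, R/Stay/N. Columns: w/Mid, w/Hi, z/Mid, z/Hi, y/Mid, y/Hi.
{C/Out/S} → row (3,2) (3,2) (3,2) (3,2) (3,2) (3,2)
{C/Out/N} → row (5,3) (5,3) (5,3) (5,3) (5,3) (5,3)
{C/In/S, C/In/N} → row (3,1) (3,1) (2,1) (2,1) (0,4) (0,4)
{C/Stay/S, C/Stay/N} → row (1,3) (0,0) (1,3) (0,0) (1,3) (0,0)
{M/Out/S, M/Out/N, M/In/S, M/In/N, M/Stay/S, M/Stay/N} → row (1,6) (1,6) (1,6) (1,6) (1,6) (1,6)
{R/Out/S, R/Out/N, R/In/S, R/In/N, R/Stay/S, R/Stay/N} → row (1,0) (1,0) (1,0) (1,0) (1,0) (1,0)
That's 6 distinct rows out of 18 strategies.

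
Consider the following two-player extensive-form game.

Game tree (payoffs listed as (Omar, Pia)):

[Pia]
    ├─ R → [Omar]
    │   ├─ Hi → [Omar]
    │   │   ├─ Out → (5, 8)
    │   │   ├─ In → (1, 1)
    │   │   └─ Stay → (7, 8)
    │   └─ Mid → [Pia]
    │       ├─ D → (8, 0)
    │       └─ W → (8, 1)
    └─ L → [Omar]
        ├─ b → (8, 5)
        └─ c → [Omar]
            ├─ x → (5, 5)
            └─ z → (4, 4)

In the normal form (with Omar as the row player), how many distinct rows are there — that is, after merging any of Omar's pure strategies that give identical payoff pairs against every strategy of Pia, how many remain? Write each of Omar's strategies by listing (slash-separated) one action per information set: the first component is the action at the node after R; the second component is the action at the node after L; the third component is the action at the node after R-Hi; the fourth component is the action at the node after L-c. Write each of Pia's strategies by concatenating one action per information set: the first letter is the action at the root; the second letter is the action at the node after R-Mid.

12

Omar has 24 pure strategies: Hi/b/Out/x, Hi/b/Out/z, Hi/b/In/x, Hi/b/In/z, Hi/b/Stay/x, Hi/b/Stay/z, Hi/c/Out/x, Hi/c/Out/z, Hi/c/In/x, Hi/c/In/z, Hi/c/Stay/x, Hi/c/Stay/z, Mid/b/Out/x, Mid/b/Out/z, Mid/b/In/x, Mid/b/In/z, Mid/b/Stay/x, Mid/b/Stay/z, Mid/c/Out/x, Mid/c/Out/z, Mid/c/In/x, Mid/c/In/z, Mid/c/Stay/x, Mid/c/Stay/z. Columns: RD, RW, LD, LW.
{Hi/b/Out/x, Hi/b/Out/z} → row (5,8) (5,8) (8,5) (8,5)
{Hi/b/In/x, Hi/b/In/z} → row (1,1) (1,1) (8,5) (8,5)
{Hi/b/Stay/x, Hi/b/Stay/z} → row (7,8) (7,8) (8,5) (8,5)
{Hi/c/Out/x} → row (5,8) (5,8) (5,5) (5,5)
{Hi/c/Out/z} → row (5,8) (5,8) (4,4) (4,4)
{Hi/c/In/x} → row (1,1) (1,1) (5,5) (5,5)
{Hi/c/In/z} → row (1,1) (1,1) (4,4) (4,4)
{Hi/c/Stay/x} → row (7,8) (7,8) (5,5) (5,5)
{Hi/c/Stay/z} → row (7,8) (7,8) (4,4) (4,4)
{Mid/b/Out/x, Mid/b/Out/z, Mid/b/In/x, Mid/b/In/z, Mid/b/Stay/x, Mid/b/Stay/z} → row (8,0) (8,1) (8,5) (8,5)
{Mid/c/Out/x, Mid/c/In/x, Mid/c/Stay/x} → row (8,0) (8,1) (5,5) (5,5)
{Mid/c/Out/z, Mid/c/In/z, Mid/c/Stay/z} → row (8,0) (8,1) (4,4) (4,4)
That's 12 distinct rows out of 24 strategies.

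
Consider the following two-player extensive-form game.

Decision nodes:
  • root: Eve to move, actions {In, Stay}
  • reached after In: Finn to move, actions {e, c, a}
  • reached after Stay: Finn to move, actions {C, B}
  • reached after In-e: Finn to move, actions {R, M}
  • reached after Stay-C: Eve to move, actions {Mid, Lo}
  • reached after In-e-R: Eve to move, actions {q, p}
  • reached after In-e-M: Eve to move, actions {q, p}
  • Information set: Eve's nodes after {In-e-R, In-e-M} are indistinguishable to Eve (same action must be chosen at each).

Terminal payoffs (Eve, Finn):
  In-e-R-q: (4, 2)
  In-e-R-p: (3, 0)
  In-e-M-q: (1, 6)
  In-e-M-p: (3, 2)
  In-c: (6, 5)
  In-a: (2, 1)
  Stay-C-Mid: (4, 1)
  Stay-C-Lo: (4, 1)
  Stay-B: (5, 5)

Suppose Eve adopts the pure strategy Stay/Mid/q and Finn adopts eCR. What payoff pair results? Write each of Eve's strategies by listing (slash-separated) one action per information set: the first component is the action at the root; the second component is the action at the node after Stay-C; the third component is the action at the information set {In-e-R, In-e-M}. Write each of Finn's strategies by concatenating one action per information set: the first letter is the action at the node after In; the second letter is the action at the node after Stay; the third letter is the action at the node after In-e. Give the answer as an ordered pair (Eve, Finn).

(4, 1)

Trace the play path from the root:
  Eve plays Stay
  Finn plays C at [Stay]
  Eve plays Mid at [Stay-C]
→ terminal payoff (4, 1).
(Eve's choice at the information set {In-e-R, In-e-M} is never reached on this path, so it doesn't affect the outcome.)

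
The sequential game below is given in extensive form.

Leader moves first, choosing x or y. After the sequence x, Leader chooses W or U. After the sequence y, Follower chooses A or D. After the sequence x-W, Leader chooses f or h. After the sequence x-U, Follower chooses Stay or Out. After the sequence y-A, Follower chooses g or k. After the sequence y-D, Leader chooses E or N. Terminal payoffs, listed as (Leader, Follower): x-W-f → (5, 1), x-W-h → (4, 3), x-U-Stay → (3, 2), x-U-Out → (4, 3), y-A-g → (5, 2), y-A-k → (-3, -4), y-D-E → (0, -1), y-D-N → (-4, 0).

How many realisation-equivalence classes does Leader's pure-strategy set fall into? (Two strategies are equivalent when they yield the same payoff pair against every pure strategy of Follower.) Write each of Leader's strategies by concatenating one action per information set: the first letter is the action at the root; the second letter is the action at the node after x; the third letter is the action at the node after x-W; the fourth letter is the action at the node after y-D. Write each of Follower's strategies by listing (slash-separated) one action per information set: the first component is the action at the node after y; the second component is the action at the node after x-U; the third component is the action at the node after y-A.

Leader has 16 pure strategies: xWfE, xWfN, xWhE, xWhN, xUfE, xUfN, xUhE, xUhN, yWfE, yWfN, yWhE, yWhN, yUfE, yUfN, yUhE, yUhN. Columns: A/Stay/g, A/Stay/k, A/Out/g, A/Out/k, D/Stay/g, D/Stay/k, D/Out/g, D/Out/k.
{xWfE, xWfN} → row (5,1) (5,1) (5,1) (5,1) (5,1) (5,1) (5,1) (5,1)
{xWhE, xWhN} → row (4,3) (4,3) (4,3) (4,3) (4,3) (4,3) (4,3) (4,3)
{xUfE, xUfN, xUhE, xUhN} → row (3,2) (3,2) (4,3) (4,3) (3,2) (3,2) (4,3) (4,3)
{yWfE, yWhE, yUfE, yUhE} → row (5,2) (-3,-4) (5,2) (-3,-4) (0,-1) (0,-1) (0,-1) (0,-1)
{yWfN, yWhN, yUfN, yUhN} → row (5,2) (-3,-4) (5,2) (-3,-4) (-4,0) (-4,0) (-4,0) (-4,0)
That's 5 distinct rows out of 16 strategies.

5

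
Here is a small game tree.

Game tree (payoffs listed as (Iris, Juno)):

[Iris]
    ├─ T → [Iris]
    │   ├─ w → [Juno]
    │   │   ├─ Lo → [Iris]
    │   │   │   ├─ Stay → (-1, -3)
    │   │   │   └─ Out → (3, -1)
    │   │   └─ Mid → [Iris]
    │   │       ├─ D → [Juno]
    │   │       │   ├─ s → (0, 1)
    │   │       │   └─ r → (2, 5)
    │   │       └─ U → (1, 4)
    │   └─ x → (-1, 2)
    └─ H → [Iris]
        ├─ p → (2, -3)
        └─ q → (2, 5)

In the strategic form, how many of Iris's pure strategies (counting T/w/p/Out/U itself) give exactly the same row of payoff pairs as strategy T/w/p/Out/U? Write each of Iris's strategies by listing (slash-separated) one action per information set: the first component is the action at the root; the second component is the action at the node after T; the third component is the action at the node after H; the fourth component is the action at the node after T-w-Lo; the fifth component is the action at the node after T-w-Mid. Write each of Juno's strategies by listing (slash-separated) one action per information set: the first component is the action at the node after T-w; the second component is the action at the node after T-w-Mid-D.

Row for T/w/p/Out/U (columns Lo/s, Lo/r, Mid/s, Mid/r): (3,-1) (3,-1) (1,4) (1,4).
Under T/w/p/Out/U, Iris's choice at the node after H can never be reached regardless of what Juno does, so varying those choices leaves every outcome unchanged.
Holding the reachable choices fixed and varying the unreachable one freely already gives 2 equivalent strategies.
No other strategy reproduces this row, so those 2 are the full class: T/w/p/Out/U, T/w/q/Out/U.

2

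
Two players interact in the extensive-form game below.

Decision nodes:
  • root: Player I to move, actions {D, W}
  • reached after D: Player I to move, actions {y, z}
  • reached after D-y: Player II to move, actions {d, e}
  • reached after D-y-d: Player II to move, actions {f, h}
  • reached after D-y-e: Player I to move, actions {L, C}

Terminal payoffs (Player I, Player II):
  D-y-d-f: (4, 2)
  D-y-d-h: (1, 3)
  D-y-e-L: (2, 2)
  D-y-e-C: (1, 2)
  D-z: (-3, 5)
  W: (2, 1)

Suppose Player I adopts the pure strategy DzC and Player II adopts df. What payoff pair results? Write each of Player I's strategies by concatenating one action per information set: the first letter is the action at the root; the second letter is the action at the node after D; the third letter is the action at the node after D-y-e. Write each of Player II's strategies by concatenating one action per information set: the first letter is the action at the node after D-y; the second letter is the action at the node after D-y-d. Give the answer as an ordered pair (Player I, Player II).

(-3, 5)

Trace the play path from the root:
  Player I plays D
  Player I plays z at [D]
→ terminal payoff (-3, 5).
(Player I's choice at the node after D-y-e is never reached on this path, so it doesn't affect the outcome.)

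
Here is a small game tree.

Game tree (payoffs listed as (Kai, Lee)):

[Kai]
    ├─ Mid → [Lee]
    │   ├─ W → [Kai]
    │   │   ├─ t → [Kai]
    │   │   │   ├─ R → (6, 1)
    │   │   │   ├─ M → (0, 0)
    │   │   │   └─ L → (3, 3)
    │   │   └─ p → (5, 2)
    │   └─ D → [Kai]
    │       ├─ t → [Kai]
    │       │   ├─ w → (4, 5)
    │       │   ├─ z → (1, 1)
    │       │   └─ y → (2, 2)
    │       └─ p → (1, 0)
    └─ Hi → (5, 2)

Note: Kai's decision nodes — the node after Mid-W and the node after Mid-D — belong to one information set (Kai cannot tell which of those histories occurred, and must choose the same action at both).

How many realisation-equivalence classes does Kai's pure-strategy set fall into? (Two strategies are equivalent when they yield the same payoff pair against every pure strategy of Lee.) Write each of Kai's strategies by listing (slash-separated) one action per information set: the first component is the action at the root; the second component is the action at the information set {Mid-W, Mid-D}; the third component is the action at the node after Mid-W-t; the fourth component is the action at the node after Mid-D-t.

11

Kai has 36 pure strategies: Mid/t/R/w, Mid/t/R/z, Mid/t/R/y, Mid/t/M/w, Mid/t/M/z, Mid/t/M/y, Mid/t/L/w, Mid/t/L/z, Mid/t/L/y, Mid/p/R/w, Mid/p/R/z, Mid/p/R/y, Mid/p/M/w, Mid/p/M/z, Mid/p/M/y, Mid/p/L/w, Mid/p/L/z, Mid/p/L/y, Hi/t/R/w, Hi/t/R/z, Hi/t/R/y, Hi/t/M/w, Hi/t/M/z, Hi/t/M/y, Hi/t/L/w, Hi/t/L/z, Hi/t/L/y, Hi/p/R/w, Hi/p/R/z, Hi/p/R/y, Hi/p/M/w, Hi/p/M/z, Hi/p/M/y, Hi/p/L/w, Hi/p/L/z, Hi/p/L/y. Columns: W, D.
{Mid/t/R/w} → row (6,1) (4,5)
{Mid/t/R/z} → row (6,1) (1,1)
{Mid/t/R/y} → row (6,1) (2,2)
{Mid/t/M/w} → row (0,0) (4,5)
{Mid/t/M/z} → row (0,0) (1,1)
{Mid/t/M/y} → row (0,0) (2,2)
{Mid/t/L/w} → row (3,3) (4,5)
{Mid/t/L/z} → row (3,3) (1,1)
{Mid/t/L/y} → row (3,3) (2,2)
{Mid/p/R/w, Mid/p/R/z, Mid/p/R/y, Mid/p/M/w, Mid/p/M/z, Mid/p/M/y, Mid/p/L/w, Mid/p/L/z, Mid/p/L/y} → row (5,2) (1,0)
{Hi/t/R/w, Hi/t/R/z, Hi/t/R/y, Hi/t/M/w, Hi/t/M/z, Hi/t/M/y, Hi/t/L/w, Hi/t/L/z, Hi/t/L/y, Hi/p/R/w, Hi/p/R/z, Hi/p/R/y, Hi/p/M/w, Hi/p/M/z, Hi/p/M/y, Hi/p/L/w, Hi/p/L/z, Hi/p/L/y} → row (5,2) (5,2)
That's 11 distinct rows out of 36 strategies.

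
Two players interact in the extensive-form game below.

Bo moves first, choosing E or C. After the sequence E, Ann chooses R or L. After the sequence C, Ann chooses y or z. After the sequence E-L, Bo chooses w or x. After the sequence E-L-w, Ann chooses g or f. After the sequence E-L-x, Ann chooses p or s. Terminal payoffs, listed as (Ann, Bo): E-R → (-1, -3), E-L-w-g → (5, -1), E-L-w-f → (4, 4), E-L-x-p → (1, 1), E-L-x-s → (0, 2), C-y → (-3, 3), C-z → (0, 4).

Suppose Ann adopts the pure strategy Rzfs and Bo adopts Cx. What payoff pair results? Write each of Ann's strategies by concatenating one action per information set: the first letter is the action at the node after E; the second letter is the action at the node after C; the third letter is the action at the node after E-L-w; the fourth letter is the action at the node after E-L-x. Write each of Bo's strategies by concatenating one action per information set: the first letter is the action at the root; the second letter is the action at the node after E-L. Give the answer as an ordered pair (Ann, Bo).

Trace the play path from the root:
  Bo plays C
  Ann plays z at [C]
→ terminal payoff (0, 4).
(Ann's choice at the node after E is never reached on this path, so it doesn't affect the outcome.)

(0, 4)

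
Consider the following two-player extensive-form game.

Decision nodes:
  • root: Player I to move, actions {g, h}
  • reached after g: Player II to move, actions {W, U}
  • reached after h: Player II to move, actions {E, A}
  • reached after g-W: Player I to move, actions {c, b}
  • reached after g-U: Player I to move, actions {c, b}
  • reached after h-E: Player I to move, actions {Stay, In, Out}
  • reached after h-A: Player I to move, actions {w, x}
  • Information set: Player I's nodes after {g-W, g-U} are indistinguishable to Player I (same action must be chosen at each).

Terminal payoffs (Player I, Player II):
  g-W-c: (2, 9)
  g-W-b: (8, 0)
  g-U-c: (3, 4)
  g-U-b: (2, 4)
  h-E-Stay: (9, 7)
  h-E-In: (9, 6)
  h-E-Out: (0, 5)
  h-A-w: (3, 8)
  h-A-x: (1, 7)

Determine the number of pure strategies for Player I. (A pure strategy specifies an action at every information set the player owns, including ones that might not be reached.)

24

Player I owns the root with actions {g, h} — two choices.
Player I owns the information set {g-W, g-U} with actions {c, b} — two choices.
Player I owns the node after h-E with actions {Stay, In, Out} — three choices.
Player I owns the node after h-A with actions {w, x} — two choices.
A pure strategy fixes one action at each information set independently, so the count is the product 2 × 2 × 3 × 2 = 24.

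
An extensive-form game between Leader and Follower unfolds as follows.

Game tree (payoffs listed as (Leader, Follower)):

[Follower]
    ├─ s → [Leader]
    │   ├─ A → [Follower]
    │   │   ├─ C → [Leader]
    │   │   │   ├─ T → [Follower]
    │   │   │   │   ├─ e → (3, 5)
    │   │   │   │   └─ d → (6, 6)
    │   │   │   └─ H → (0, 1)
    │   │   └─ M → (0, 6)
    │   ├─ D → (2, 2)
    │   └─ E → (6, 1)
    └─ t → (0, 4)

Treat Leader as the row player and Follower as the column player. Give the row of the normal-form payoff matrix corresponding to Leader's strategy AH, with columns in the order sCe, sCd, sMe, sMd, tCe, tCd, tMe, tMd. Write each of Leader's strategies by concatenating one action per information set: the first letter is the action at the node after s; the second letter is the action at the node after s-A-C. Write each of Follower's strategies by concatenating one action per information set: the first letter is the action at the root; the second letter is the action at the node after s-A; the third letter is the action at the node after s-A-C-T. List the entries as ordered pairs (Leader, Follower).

vs sCe: Follower plays s → Leader plays A at [s] → Follower plays C at [s-A] → Leader plays H at [s-A-C] → (0, 1)
vs sCd: Follower plays s → Leader plays A at [s] → Follower plays C at [s-A] → Leader plays H at [s-A-C] → (0, 1)
vs sMe: Follower plays s → Leader plays A at [s] → Follower plays M at [s-A] → (0, 6)
vs sMd: Follower plays s → Leader plays A at [s] → Follower plays M at [s-A] → (0, 6)
vs tCe: Follower plays t → (0, 4)
vs tCd: Follower plays t → (0, 4)
vs tMe: Follower plays t → (0, 4)
vs tMd: Follower plays t → (0, 4)

(0,1) (0,1) (0,6) (0,6) (0,4) (0,4) (0,4) (0,4)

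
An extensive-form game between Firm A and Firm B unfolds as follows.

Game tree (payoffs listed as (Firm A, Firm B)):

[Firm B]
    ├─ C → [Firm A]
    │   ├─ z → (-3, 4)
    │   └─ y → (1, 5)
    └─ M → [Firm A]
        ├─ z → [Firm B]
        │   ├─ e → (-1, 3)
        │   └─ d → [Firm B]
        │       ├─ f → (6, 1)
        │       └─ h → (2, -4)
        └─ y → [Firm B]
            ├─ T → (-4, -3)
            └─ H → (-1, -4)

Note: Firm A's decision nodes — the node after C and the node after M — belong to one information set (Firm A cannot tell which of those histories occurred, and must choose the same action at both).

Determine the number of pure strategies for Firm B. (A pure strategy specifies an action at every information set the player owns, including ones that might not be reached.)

16

Firm B owns the root with actions {C, M} — two choices.
Firm B owns the node after M-z with actions {e, d} — two choices.
Firm B owns the node after M-y with actions {T, H} — two choices.
Firm B owns the node after M-z-d with actions {f, h} — two choices.
A pure strategy fixes one action at each information set independently, so the count is the product 2 × 2 × 2 × 2 = 16.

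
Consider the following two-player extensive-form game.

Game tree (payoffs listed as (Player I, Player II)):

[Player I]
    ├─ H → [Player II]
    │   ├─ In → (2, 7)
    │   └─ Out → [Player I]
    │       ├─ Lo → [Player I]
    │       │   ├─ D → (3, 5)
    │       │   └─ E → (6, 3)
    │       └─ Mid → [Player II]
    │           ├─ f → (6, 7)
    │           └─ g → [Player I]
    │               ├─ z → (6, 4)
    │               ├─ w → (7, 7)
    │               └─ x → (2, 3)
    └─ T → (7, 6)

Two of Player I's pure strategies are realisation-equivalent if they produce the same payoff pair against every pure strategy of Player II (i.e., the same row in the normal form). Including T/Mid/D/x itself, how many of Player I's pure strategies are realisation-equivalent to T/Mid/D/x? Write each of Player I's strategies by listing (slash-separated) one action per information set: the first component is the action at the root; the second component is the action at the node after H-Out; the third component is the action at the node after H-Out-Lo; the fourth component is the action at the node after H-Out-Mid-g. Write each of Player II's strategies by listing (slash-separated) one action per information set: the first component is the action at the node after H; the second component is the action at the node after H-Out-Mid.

Row for T/Mid/D/x (columns In/f, In/g, Out/f, Out/g): (7,6) (7,6) (7,6) (7,6).
Under T/Mid/D/x, Player I's choice at the node after H-Out and at the node after H-Out-Lo and at the node after H-Out-Mid-g can never be reached regardless of what Player II does, so varying those choices leaves every outcome unchanged.
Holding the reachable choices fixed and varying the unreachable ones freely already gives 2 × 2 × 3 = 12 equivalent strategies.
No other strategy reproduces this row, so those 12 are the full class: T/Lo/D/z, T/Lo/D/w, T/Lo/D/x, T/Lo/E/z, T/Lo/E/w, T/Lo/E/x, T/Mid/D/z, T/Mid/D/w, T/Mid/D/x, T/Mid/E/z, T/Mid/E/w, T/Mid/E/x.

12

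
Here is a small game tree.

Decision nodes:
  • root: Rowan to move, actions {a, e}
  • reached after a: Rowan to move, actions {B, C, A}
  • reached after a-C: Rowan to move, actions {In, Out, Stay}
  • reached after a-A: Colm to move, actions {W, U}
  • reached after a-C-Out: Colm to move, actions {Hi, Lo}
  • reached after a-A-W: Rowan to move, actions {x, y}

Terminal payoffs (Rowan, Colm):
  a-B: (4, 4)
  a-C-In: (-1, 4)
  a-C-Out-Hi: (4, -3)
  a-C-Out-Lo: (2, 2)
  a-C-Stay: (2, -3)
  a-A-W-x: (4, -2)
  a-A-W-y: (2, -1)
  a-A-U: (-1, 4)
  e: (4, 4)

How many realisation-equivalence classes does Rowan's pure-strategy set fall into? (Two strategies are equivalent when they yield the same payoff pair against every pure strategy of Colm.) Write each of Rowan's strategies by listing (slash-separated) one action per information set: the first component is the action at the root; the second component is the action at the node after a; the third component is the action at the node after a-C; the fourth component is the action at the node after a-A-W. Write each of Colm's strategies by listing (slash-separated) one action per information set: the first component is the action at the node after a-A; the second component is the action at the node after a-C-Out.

6

Rowan has 36 pure strategies: a/B/In/x, a/B/In/y, a/B/Out/x, a/B/Out/y, a/B/Stay/x, a/B/Stay/y, a/C/In/x, a/C/In/y, a/C/Out/x, a/C/Out/y, a/C/Stay/x, a/C/Stay/y, a/A/In/x, a/A/In/y, a/A/Out/x, a/A/Out/y, a/A/Stay/x, a/A/Stay/y, e/B/In/x, e/B/In/y, e/B/Out/x, e/B/Out/y, e/B/Stay/x, e/B/Stay/y, e/C/In/x, e/C/In/y, e/C/Out/x, e/C/Out/y, e/C/Stay/x, e/C/Stay/y, e/A/In/x, e/A/In/y, e/A/Out/x, e/A/Out/y, e/A/Stay/x, e/A/Stay/y. Columns: W/Hi, W/Lo, U/Hi, U/Lo.
{a/B/In/x, a/B/In/y, a/B/Out/x, a/B/Out/y, a/B/Stay/x, a/B/Stay/y, e/B/In/x, e/B/In/y, e/B/Out/x, e/B/Out/y, e/B/Stay/x, e/B/Stay/y, e/C/In/x, e/C/In/y, e/C/Out/x, e/C/Out/y, e/C/Stay/x, e/C/Stay/y, e/A/In/x, e/A/In/y, e/A/Out/x, e/A/Out/y, e/A/Stay/x, e/A/Stay/y} → row (4,4) (4,4) (4,4) (4,4)
{a/C/In/x, a/C/In/y} → row (-1,4) (-1,4) (-1,4) (-1,4)
{a/C/Out/x, a/C/Out/y} → row (4,-3) (2,2) (4,-3) (2,2)
{a/C/Stay/x, a/C/Stay/y} → row (2,-3) (2,-3) (2,-3) (2,-3)
{a/A/In/x, a/A/Out/x, a/A/Stay/x} → row (4,-2) (4,-2) (-1,4) (-1,4)
{a/A/In/y, a/A/Out/y, a/A/Stay/y} → row (2,-1) (2,-1) (-1,4) (-1,4)
That's 6 distinct rows out of 36 strategies.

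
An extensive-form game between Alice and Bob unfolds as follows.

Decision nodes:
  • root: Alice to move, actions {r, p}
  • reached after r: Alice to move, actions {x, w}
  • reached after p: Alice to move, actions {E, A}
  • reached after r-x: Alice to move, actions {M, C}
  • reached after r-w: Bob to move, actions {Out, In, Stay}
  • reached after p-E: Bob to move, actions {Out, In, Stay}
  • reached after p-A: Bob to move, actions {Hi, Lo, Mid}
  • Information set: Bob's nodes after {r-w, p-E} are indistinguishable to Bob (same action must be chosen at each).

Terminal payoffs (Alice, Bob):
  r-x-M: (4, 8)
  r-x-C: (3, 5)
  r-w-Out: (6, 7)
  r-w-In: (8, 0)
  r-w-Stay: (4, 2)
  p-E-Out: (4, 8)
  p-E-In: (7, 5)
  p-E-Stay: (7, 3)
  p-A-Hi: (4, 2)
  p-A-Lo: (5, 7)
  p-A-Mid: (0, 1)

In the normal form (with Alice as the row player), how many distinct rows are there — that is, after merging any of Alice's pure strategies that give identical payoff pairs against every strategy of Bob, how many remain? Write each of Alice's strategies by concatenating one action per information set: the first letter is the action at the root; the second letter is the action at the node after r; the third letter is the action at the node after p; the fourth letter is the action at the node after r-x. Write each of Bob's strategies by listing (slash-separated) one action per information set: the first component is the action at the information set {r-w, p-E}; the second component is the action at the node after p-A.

5

Alice has 16 pure strategies: rxEM, rxEC, rxAM, rxAC, rwEM, rwEC, rwAM, rwAC, pxEM, pxEC, pxAM, pxAC, pwEM, pwEC, pwAM, pwAC. Columns: Out/Hi, Out/Lo, Out/Mid, In/Hi, In/Lo, In/Mid, Stay/Hi, Stay/Lo, Stay/Mid.
{rxEM, rxAM} → row (4,8) (4,8) (4,8) (4,8) (4,8) (4,8) (4,8) (4,8) (4,8)
{rxEC, rxAC} → row (3,5) (3,5) (3,5) (3,5) (3,5) (3,5) (3,5) (3,5) (3,5)
{rwEM, rwEC, rwAM, rwAC} → row (6,7) (6,7) (6,7) (8,0) (8,0) (8,0) (4,2) (4,2) (4,2)
{pxEM, pxEC, pwEM, pwEC} → row (4,8) (4,8) (4,8) (7,5) (7,5) (7,5) (7,3) (7,3) (7,3)
{pxAM, pxAC, pwAM, pwAC} → row (4,2) (5,7) (0,1) (4,2) (5,7) (0,1) (4,2) (5,7) (0,1)
That's 5 distinct rows out of 16 strategies.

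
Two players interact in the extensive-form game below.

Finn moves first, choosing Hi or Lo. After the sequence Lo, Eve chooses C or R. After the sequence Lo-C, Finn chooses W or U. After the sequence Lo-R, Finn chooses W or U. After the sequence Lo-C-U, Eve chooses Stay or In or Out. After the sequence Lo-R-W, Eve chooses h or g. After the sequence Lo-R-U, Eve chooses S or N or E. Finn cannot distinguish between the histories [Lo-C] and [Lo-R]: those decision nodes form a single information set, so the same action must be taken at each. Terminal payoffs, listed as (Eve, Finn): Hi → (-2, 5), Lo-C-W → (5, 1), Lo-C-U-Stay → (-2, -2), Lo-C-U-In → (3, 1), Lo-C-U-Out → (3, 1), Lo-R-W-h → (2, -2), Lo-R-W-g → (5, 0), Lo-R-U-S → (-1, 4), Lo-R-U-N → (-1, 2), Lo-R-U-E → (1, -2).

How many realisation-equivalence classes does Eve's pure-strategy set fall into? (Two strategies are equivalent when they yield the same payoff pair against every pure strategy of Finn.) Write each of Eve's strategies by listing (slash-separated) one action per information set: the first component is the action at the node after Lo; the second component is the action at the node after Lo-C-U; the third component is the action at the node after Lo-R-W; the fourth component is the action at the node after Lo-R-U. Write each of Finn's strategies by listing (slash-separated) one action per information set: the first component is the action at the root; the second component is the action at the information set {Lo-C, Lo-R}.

8

Eve has 36 pure strategies: C/Stay/h/S, C/Stay/h/N, C/Stay/h/E, C/Stay/g/S, C/Stay/g/N, C/Stay/g/E, C/In/h/S, C/In/h/N, C/In/h/E, C/In/g/S, C/In/g/N, C/In/g/E, C/Out/h/S, C/Out/h/N, C/Out/h/E, C/Out/g/S, C/Out/g/N, C/Out/g/E, R/Stay/h/S, R/Stay/h/N, R/Stay/h/E, R/Stay/g/S, R/Stay/g/N, R/Stay/g/E, R/In/h/S, R/In/h/N, R/In/h/E, R/In/g/S, R/In/g/N, R/In/g/E, R/Out/h/S, R/Out/h/N, R/Out/h/E, R/Out/g/S, R/Out/g/N, R/Out/g/E. Columns: Hi/W, Hi/U, Lo/W, Lo/U.
{C/Stay/h/S, C/Stay/h/N, C/Stay/h/E, C/Stay/g/S, C/Stay/g/N, C/Stay/g/E} → row (-2,5) (-2,5) (5,1) (-2,-2)
{C/In/h/S, C/In/h/N, C/In/h/E, C/In/g/S, C/In/g/N, C/In/g/E, C/Out/h/S, C/Out/h/N, C/Out/h/E, C/Out/g/S, C/Out/g/N, C/Out/g/E} → row (-2,5) (-2,5) (5,1) (3,1)
{R/Stay/h/S, R/In/h/S, R/Out/h/S} → row (-2,5) (-2,5) (2,-2) (-1,4)
{R/Stay/h/N, R/In/h/N, R/Out/h/N} → row (-2,5) (-2,5) (2,-2) (-1,2)
{R/Stay/h/E, R/In/h/E, R/Out/h/E} → row (-2,5) (-2,5) (2,-2) (1,-2)
{R/Stay/g/S, R/In/g/S, R/Out/g/S} → row (-2,5) (-2,5) (5,0) (-1,4)
{R/Stay/g/N, R/In/g/N, R/Out/g/N} → row (-2,5) (-2,5) (5,0) (-1,2)
{R/Stay/g/E, R/In/g/E, R/Out/g/E} → row (-2,5) (-2,5) (5,0) (1,-2)
That's 8 distinct rows out of 36 strategies.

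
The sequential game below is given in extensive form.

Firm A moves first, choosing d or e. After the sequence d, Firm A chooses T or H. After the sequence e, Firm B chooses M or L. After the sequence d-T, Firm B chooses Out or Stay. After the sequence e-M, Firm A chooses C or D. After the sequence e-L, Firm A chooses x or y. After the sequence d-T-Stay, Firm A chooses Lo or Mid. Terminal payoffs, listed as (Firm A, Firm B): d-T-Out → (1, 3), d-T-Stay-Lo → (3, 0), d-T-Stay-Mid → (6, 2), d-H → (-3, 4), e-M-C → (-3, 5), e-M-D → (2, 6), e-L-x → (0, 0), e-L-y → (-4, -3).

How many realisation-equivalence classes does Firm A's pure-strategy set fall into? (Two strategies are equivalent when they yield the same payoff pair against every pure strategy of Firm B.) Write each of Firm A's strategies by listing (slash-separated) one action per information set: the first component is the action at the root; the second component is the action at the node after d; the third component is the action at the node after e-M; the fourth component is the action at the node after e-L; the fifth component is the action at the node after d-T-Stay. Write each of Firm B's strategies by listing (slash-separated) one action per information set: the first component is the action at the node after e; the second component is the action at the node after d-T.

Firm A has 32 pure strategies: d/T/C/x/Lo, d/T/C/x/Mid, d/T/C/y/Lo, d/T/C/y/Mid, d/T/D/x/Lo, d/T/D/x/Mid, d/T/D/y/Lo, d/T/D/y/Mid, d/H/C/x/Lo, d/H/C/x/Mid, d/H/C/y/Lo, d/H/C/y/Mid, d/H/D/x/Lo, d/H/D/x/Mid, d/H/D/y/Lo, d/H/D/y/Mid, e/T/C/x/Lo, e/T/C/x/Mid, e/T/C/y/Lo, e/T/C/y/Mid, e/T/D/x/Lo, e/T/D/x/Mid, e/T/D/y/Lo, e/T/D/y/Mid, e/H/C/x/Lo, e/H/C/x/Mid, e/H/C/y/Lo, e/H/C/y/Mid, e/H/D/x/Lo, e/H/D/x/Mid, e/H/D/y/Lo, e/H/D/y/Mid. Columns: M/Out, M/Stay, L/Out, L/Stay.
{d/T/C/x/Lo, d/T/C/y/Lo, d/T/D/x/Lo, d/T/D/y/Lo} → row (1,3) (3,0) (1,3) (3,0)
{d/T/C/x/Mid, d/T/C/y/Mid, d/T/D/x/Mid, d/T/D/y/Mid} → row (1,3) (6,2) (1,3) (6,2)
{d/H/C/x/Lo, d/H/C/x/Mid, d/H/C/y/Lo, d/H/C/y/Mid, d/H/D/x/Lo, d/H/D/x/Mid, d/H/D/y/Lo, d/H/D/y/Mid} → row (-3,4) (-3,4) (-3,4) (-3,4)
{e/T/C/x/Lo, e/T/C/x/Mid, e/H/C/x/Lo, e/H/C/x/Mid} → row (-3,5) (-3,5) (0,0) (0,0)
{e/T/C/y/Lo, e/T/C/y/Mid, e/H/C/y/Lo, e/H/C/y/Mid} → row (-3,5) (-3,5) (-4,-3) (-4,-3)
{e/T/D/x/Lo, e/T/D/x/Mid, e/H/D/x/Lo, e/H/D/x/Mid} → row (2,6) (2,6) (0,0) (0,0)
{e/T/D/y/Lo, e/T/D/y/Mid, e/H/D/y/Lo, e/H/D/y/Mid} → row (2,6) (2,6) (-4,-3) (-4,-3)
That's 7 distinct rows out of 32 strategies.

7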